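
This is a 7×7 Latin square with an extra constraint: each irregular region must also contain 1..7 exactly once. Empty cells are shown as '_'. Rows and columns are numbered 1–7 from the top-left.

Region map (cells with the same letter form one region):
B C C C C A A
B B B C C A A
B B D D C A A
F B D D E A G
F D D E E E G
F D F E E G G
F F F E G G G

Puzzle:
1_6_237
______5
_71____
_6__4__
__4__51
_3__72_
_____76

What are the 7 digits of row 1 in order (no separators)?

row 4, column 6 = 1 (sole candidate).
row 4, column 7 = 3 (sole candidate).
row 5, column 2 = 2 (sole candidate).
row 6, column 3 = 5 (sole candidate).
row 6, column 7 = 4 (sole candidate).
row 7, column 5 = 5 (sole candidate).
row 2, column 2 = 4 (sole candidate).
row 2, column 6 = 6 (sole candidate).
row 3, column 5 = 3 (sole candidate).
row 3, column 6 = 4 (sole candidate).
row 3, column 7 = 2 (sole candidate).
row 4, column 3 = 7 (sole candidate).
row 4, column 4 = 5 (sole candidate).
row 5, column 5 = 6 (sole candidate).
row 6, column 1 = 6 (sole candidate).
row 6, column 4 = 1 (sole candidate).
row 7, column 2 = 1 (sole candidate).
row 1, column 2 = 5: row 1 has {1,2,3,6,7}; col 2 has {1,2,3,4,6,7}; region has {2,3,6} → only 5 remains.
row 1, column 4 = 4: row 1 has {1,2,3,5,6,7}; col 4 has {1,5}; region has {2,3,5,6} → only 4 remains.

1564237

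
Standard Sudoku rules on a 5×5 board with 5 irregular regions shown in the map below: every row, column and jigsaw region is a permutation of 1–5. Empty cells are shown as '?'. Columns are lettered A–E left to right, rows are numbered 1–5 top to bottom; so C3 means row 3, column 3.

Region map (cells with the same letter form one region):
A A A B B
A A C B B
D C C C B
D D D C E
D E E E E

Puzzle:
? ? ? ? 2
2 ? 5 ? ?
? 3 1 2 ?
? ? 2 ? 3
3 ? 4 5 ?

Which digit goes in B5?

C1 = 3: row 1 has {2}; col 3 has {1,2,4,5}; region has {2} → only 3 remains.
D4 = 4: row 4 has {2,3}; col 4 has {2,5}; region has {1,2,3,5} → only 4 remains.
E5 = 1: row 5 has {3,4,5}; col 5 has {2,3}; region has {3,4,5} → only 1 remains.
D1 = 1: row 1 has {2,3}; col 4 has {2,4,5}; region has {2} → only 1 remains.
D2 = 3: row 2 has {2,5}; col 4 has {1,2,4,5}; region has {1,2} → only 3 remains.
E2 = 4: row 2 has {2,3,5}; col 5 has {1,2,3}; region has {1,2,3} → only 4 remains.
E3 = 5: row 3 has {1,2,3}; col 5 has {1,2,3,4}; region has {1,2,3,4} → only 5 remains.
B5 = 2: row 5 has {1,3,4,5}; col 2 has {3}; region has {1,3,4,5} → only 2 remains.

2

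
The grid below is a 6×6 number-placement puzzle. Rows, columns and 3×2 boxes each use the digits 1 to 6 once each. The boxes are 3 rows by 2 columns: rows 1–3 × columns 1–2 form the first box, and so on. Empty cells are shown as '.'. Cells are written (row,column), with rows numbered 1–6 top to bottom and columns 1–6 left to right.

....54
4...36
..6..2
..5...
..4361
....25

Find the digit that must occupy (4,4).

(3,5) = 1 (sole candidate).
(4,5) = 4 (sole candidate).
(4,6) = 3 (sole candidate).
(6,3) = 1 (sole candidate).
(6,4) = 6 (sole candidate).
(2,3) = 2 (sole candidate).
(4,4) = 2: row 4 has {3,4,5}; col 4 has {3,6}; box has {1,3,4,5,6} → only 2 remains.

2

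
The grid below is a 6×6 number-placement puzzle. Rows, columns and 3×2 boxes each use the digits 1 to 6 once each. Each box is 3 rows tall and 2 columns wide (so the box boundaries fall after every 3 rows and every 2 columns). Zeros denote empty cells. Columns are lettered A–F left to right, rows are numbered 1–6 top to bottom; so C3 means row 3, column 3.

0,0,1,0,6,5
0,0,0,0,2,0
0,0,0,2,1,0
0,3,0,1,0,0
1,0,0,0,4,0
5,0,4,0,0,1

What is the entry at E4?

5

E4 = 5: row 4 has {1,3}; col 5 has {1,2,4,6}; box has {1,4} → only 5 remains.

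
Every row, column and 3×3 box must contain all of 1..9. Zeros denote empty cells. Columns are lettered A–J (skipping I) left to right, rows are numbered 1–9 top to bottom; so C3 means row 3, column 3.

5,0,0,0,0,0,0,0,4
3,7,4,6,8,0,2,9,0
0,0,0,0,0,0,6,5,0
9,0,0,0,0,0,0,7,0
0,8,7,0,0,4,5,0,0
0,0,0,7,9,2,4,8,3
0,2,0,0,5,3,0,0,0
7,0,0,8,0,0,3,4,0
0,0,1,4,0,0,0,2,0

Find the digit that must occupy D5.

J2 = 1: row 2 has {2,3,4,6,7,8,9}; col 9 has {3,4}; box has {2,4,5,6,9} → only 1 remains.
G4 = 1: row 4 has {7,9}; col 7 has {2,3,4,5,6}; box has {3,4,5,7,8} → only 1 remains.
H5 = 6: row 5 has {4,5,7,8}; col 8 has {2,4,5,7,8,9}; box has {1,3,4,5,7,8} → only 6 remains.
H7 = 1: row 7 has {2,3,5}; col 8 has {2,4,5,6,7,8,9}; box has {2,3,4} → only 1 remains.
H1 = 3: row 1 has {4,5}; col 8 has {1,2,4,5,6,7,8,9}; box has {1,2,4,5,6,9} → only 3 remains.
F2 = 5: row 2 has {1,2,3,4,6,7,8,9}; col 6 has {2,3,4}; box has {6,8} → only 5 remains.
J4 = 2: row 4 has {1,7,9}; col 9 has {1,3,4}; box has {1,3,4,5,6,7,8} → only 2 remains.
J5 = 9: row 5 has {4,5,6,7,8}; col 9 has {1,2,3,4}; box has {1,2,3,4,5,6,7,8} → only 9 remains.
D7 = 9: row 7 has {1,2,3,5}; col 4 has {4,6,7,8}; box has {3,4,5,8} → only 9 remains.
E3 = 4: in row 3, 4 can only go here (every other open cell in that row sees a 4).
D3 = 3: in row 3, 3 can only go here (every other open cell in that row sees a 3).
D4 = 5: row 4 has {1,2,7,9}; col 4 has {3,4,6,7,8,9}; box has {2,4,7,9} → only 5 remains.
D5 = 1: row 5 has {4,5,6,7,8,9}; col 4 has {3,4,5,6,7,8,9}; box has {2,4,5,7,9} → only 1 remains.

1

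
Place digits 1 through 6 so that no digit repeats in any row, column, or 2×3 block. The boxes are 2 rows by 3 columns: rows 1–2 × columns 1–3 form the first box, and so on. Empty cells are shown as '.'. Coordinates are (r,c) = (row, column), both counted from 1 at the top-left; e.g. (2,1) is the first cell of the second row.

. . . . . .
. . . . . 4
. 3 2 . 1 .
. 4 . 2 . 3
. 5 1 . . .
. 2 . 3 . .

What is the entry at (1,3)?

(3,4) = 4: in row 3, 4 can only go here (every other open cell in that row sees a 4).
(5,4) = 6: row 5 has {1,5}; col 4 has {2,3,4}; box has {3} → only 6 remains.
(5,6) = 2: row 5 has {1,5,6}; col 6 has {3,4}; box has {3,6} → only 2 remains.
(5,5) = 4: row 5 has {1,2,5,6}; col 5 has {1}; box has {2,3,6} → only 4 remains.
(6,5) = 5: row 6 has {2,3}; col 5 has {1,4}; box has {2,3,4,6} → only 5 remains.
(6,6) = 1: row 6 has {2,3,5}; col 6 has {2,3,4}; box has {2,3,4,5,6} → only 1 remains.
(4,5) = 6: row 4 has {2,3,4}; col 5 has {1,4,5}; box has {1,2,3,4} → only 6 remains.
(5,1) = 3: row 5 has {1,2,4,5,6}; col 1 has {}; box has {1,2,5} → only 3 remains.
(3,6) = 5: row 3 has {1,2,3,4}; col 6 has {1,2,3,4}; box has {1,2,3,4,6} → only 5 remains.
(4,3) = 5: row 4 has {2,3,4,6}; col 3 has {1,2}; box has {2,3,4} → only 5 remains.
(1,6) = 6: row 1 has {}; col 6 has {1,2,3,4,5}; box has {4} → only 6 remains.
(3,1) = 6: row 3 has {1,2,3,4,5}; col 1 has {3}; box has {2,3,4,5} → only 6 remains.
(4,1) = 1: row 4 has {2,3,4,5,6}; col 1 has {3,6}; box has {2,3,4,5,6} → only 1 remains.
(6,1) = 4: row 6 has {1,2,3,5}; col 1 has {1,3,6}; box has {1,2,3,5} → only 4 remains.
(6,3) = 6: row 6 has {1,2,3,4,5}; col 3 has {1,2,5}; box has {1,2,3,4,5} → only 6 remains.
(1,2) = 1: row 1 has {6}; col 2 has {2,3,4,5}; box has {} → only 1 remains.
(1,4) = 5: row 1 has {1,6}; col 4 has {2,3,4,6}; box has {4,6} → only 5 remains.
(2,2) = 6: row 2 has {4}; col 2 has {1,2,3,4,5}; box has {1} → only 6 remains.
(2,3) = 3: row 2 has {4,6}; col 3 has {1,2,5,6}; box has {1,6} → only 3 remains.
(2,4) = 1: row 2 has {3,4,6}; col 4 has {2,3,4,5,6}; box has {4,5,6} → only 1 remains.
(2,5) = 2: row 2 has {1,3,4,6}; col 5 has {1,4,5,6}; box has {1,4,5,6} → only 2 remains.
(1,1) = 2: row 1 has {1,5,6}; col 1 has {1,3,4,6}; box has {1,3,6} → only 2 remains.
(1,3) = 4: row 1 has {1,2,5,6}; col 3 has {1,2,3,5,6}; box has {1,2,3,6} → only 4 remains.

4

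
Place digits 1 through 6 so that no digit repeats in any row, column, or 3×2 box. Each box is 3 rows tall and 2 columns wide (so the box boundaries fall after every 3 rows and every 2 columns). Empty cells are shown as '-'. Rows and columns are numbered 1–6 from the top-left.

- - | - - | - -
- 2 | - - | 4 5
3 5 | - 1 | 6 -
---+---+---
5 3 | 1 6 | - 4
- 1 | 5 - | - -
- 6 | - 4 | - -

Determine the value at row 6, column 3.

3

row 1, column 2 = 4 (sole candidate).
row 2, column 4 = 3 (sole candidate).
row 3, column 6 = 2 (sole candidate).
row 4, column 5 = 2 (sole candidate).
row 5, column 4 = 2 (sole candidate).
row 5, column 5 = 3 (sole candidate).
row 5, column 6 = 6 (sole candidate).
row 6, column 1 = 2 (sole candidate).
row 6, column 3 = 3: row 6 has {2,4,6}; col 3 has {1,5}; box has {1,2,4,5,6} → only 3 remains.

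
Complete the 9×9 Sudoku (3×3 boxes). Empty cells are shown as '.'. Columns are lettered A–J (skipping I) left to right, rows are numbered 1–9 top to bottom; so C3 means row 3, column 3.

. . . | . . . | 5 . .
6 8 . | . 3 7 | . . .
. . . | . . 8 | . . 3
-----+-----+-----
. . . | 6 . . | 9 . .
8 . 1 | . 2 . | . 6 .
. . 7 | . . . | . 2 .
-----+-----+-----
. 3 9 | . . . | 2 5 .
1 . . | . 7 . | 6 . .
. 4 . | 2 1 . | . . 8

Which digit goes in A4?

A7 = 7 (sole candidate).
A9 = 5 (sole candidate).
C9 = 6 (sole candidate).
B8 = 2 (sole candidate).
C8 = 8 (sole candidate).
B4 = 5 (sole candidate).
B5 = 9 (sole candidate).
B6 = 6 (sole candidate).
H1 = 8 (hidden single in row 1).
E3 = 6 (hidden single in row 3).
J1 = 6 (hidden single in row 1).
B1 = 7 (hidden single in row 1).
B3 = 1 (sole candidate).
E4 = 8 (hidden single in row 4).
E7 = 4 (sole candidate).
F7 = 6 (sole candidate).
J7 = 1 (sole candidate).
E1 = 9 (sole candidate).
E6 = 5 (sole candidate).
J6 = 4 (sole candidate).
D7 = 8 (sole candidate).
J8 = 9 (sole candidate).
J2 = 2 (sole candidate).
J4 = 7 (sole candidate).
G5 = 3 (sole candidate).
J5 = 5 (sole candidate).
A6 = 3 (sole candidate).
G9 = 7 (sole candidate).
H9 = 3 (sole candidate).
G3 = 4 (sole candidate).
H4 = 1 (sole candidate).
F5 = 4 (sole candidate).
G6 = 8 (sole candidate).
H8 = 4 (sole candidate).
F9 = 9 (sole candidate).
G2 = 1 (sole candidate).
H2 = 9 (sole candidate).
D3 = 5 (sole candidate).
H3 = 7 (sole candidate).
F4 = 3 (sole candidate).
D5 = 7 (sole candidate).
F6 = 1 (sole candidate).
D8 = 3 (sole candidate).
F8 = 5 (sole candidate).
F1 = 2 (sole candidate).
D2 = 4 (sole candidate).
C3 = 2 (sole candidate).
C4 = 4 (sole candidate).
D6 = 9 (sole candidate).
A1 = 4 (sole candidate).
C1 = 3 (sole candidate).
D1 = 1 (sole candidate).
C2 = 5 (sole candidate).
A3 = 9 (sole candidate).
A4 = 2: row 4 has {1,3,4,5,6,7,8,9}; col 1 has {1,3,4,5,6,7,8,9}; box has {1,3,4,5,6,7,8,9} → only 2 remains.

2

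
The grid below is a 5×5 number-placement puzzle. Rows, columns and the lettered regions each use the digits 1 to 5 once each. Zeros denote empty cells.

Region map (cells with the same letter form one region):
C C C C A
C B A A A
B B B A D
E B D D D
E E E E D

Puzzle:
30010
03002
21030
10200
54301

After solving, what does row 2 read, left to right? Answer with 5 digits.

43152

R2C1 = 4: row 2 has {2,3}; col 1 has {1,2,3,5}; region has {1,3} → only 4 remains.
R2C4 = 5: row 2 has {2,3,4}; col 4 has {1,3}; region has {2,3} → only 5 remains.
R4C2 = 5: row 4 has {1,2}; col 2 has {1,3,4}; region has {1,2,3} → only 5 remains.
R4C4 = 4: row 4 has {1,2,5}; col 4 has {1,3,5}; region has {1,2} → only 4 remains.
R4C5 = 3: row 4 has {1,2,4,5}; col 5 has {1,2}; region has {1,2,4} → only 3 remains.
R5C4 = 2: row 5 has {1,3,4,5}; col 4 has {1,3,4,5}; region has {1,3,4,5} → only 2 remains.
R1C2 = 2: row 1 has {1,3}; col 2 has {1,3,4,5}; region has {1,3,4} → only 2 remains.
R1C3 = 5: row 1 has {1,2,3}; col 3 has {2,3}; region has {1,2,3,4} → only 5 remains.
R1C5 = 4: row 1 has {1,2,3,5}; col 5 has {1,2,3}; region has {2,3,5} → only 4 remains.
R2C3 = 1: row 2 has {2,3,4,5}; col 3 has {2,3,5}; region has {2,3,4,5} → only 1 remains.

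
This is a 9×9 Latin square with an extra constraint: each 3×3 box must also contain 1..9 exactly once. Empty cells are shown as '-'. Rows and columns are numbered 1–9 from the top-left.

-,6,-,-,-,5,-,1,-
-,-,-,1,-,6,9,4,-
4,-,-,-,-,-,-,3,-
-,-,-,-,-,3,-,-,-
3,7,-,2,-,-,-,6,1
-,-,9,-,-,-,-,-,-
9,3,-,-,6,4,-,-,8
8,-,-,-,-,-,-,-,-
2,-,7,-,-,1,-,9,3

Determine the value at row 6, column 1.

row 1, column 1 = 7: row 1 has {1,5,6}; col 1 has {2,3,4,8,9}; box has {4,6} → only 7 remains.
row 1, column 9 = 2: row 1 has {1,5,6,7}; col 9 has {1,3,8}; box has {1,3,4,9} → only 2 remains.
row 2, column 1 = 5: row 2 has {1,4,6,9}; col 1 has {2,3,4,7,8,9}; box has {4,6,7} → only 5 remains.
row 2, column 9 = 7: row 2 has {1,4,5,6,9}; col 9 has {1,2,3,8}; box has {1,2,3,4,9} → only 7 remains.
row 1, column 7 = 8: row 1 has {1,2,5,6,7}; col 7 has {9}; box has {1,2,3,4,7,9} → only 8 remains.
row 1, column 3 = 3: row 1 has {1,2,5,6,7,8}; col 3 has {7,9}; box has {4,5,6,7} → only 3 remains.
row 2, column 5 = 3: in row 2, 3 can only go here (every other open cell in that row sees a 3).
row 6, column 7 = 3: in row 6, 3 can only go here (every other open cell in that row sees a 3).
row 8, column 4 = 3: in row 8, 3 can only go here (every other open cell in that row sees a 3).
row 9, column 7 = 6: in row 9, 6 can only go here (every other open cell in that row sees a 6).
row 3, column 7 = 5: row 3 has {3,4}; col 7 has {3,6,8,9}; box has {1,2,3,4,7,8,9} → only 5 remains.
row 3, column 9 = 6: row 3 has {3,4,5}; col 9 has {1,2,3,7,8}; box has {1,2,3,4,5,7,8,9} → only 6 remains.
row 5, column 7 = 4: row 5 has {1,2,3,6,7}; col 7 has {3,5,6,8,9}; box has {1,3,6} → only 4 remains.
row 6, column 9 = 5: row 6 has {3,9}; col 9 has {1,2,3,6,7,8}; box has {1,3,4,6} → only 5 remains.
row 8, column 9 = 4: row 8 has {3,8}; col 9 has {1,2,3,5,6,7,8}; box has {3,6,8,9} → only 4 remains.
row 4, column 9 = 9: row 4 has {3}; col 9 has {1,2,3,4,5,6,7,8}; box has {1,3,4,5,6} → only 9 remains.
row 8, column 3 = 6: in row 8, 6 can only go here (every other open cell in that row sees a 6).
row 9, column 2 = 4: in row 9, 4 can only go here (every other open cell in that row sees a 4).
row 3, column 2 = 9: in column 2, 9 can only go here (every other open cell in that column sees a 9).
row 3, column 3 = 1: in row 3, 1 can only go here (every other open cell in that row sees a 1).
row 7, column 3 = 5: row 7 has {3,4,6,8,9}; col 3 has {1,3,6,7,9}; box has {2,3,4,6,7,8,9} → only 5 remains.
row 7, column 4 = 7: row 7 has {3,4,5,6,8,9}; col 4 has {1,2,3}; box has {1,3,4,6} → only 7 remains.
row 7, column 8 = 2: row 7 has {3,4,5,6,7,8,9}; col 8 has {1,3,4,6,9}; box has {3,4,6,8,9} → only 2 remains.
row 8, column 2 = 1: row 8 has {3,4,6,8}; col 2 has {3,4,6,7,9}; box has {2,3,4,5,6,7,8,9} → only 1 remains.
row 8, column 7 = 7: row 8 has {1,3,4,6,8}; col 7 has {3,4,5,6,8,9}; box has {2,3,4,6,8,9} → only 7 remains.
row 8, column 8 = 5: row 8 has {1,3,4,6,7,8}; col 8 has {1,2,3,4,6,9}; box has {2,3,4,6,7,8,9} → only 5 remains.
row 3, column 4 = 8: row 3 has {1,3,4,5,6,9}; col 4 has {1,2,3,7}; box has {1,3,5,6} → only 8 remains.
row 4, column 7 = 2: row 4 has {3,9}; col 7 has {3,4,5,6,7,8,9}; box has {1,3,4,5,6,9} → only 2 remains.
row 5, column 3 = 8: row 5 has {1,2,3,4,6,7}; col 3 has {1,3,5,6,7,9}; box has {3,7,9} → only 8 remains.
row 5, column 6 = 9: row 5 has {1,2,3,4,6,7,8}; col 6 has {1,3,4,5,6}; box has {2,3} → only 9 remains.
row 6, column 2 = 2: row 6 has {3,5,9}; col 2 has {1,3,4,6,7,9}; box has {3,7,8,9} → only 2 remains.
row 7, column 7 = 1: row 7 has {2,3,4,5,6,7,8,9}; col 7 has {2,3,4,5,6,7,8,9}; box has {2,3,4,5,6,7,8,9} → only 1 remains.
row 8, column 6 = 2: row 8 has {1,3,4,5,6,7,8}; col 6 has {1,3,4,5,6,9}; box has {1,3,4,6,7} → only 2 remains.
row 9, column 4 = 5: row 9 has {1,2,3,4,6,7,9}; col 4 has {1,2,3,7,8}; box has {1,2,3,4,6,7} → only 5 remains.
row 9, column 5 = 8: row 9 has {1,2,3,4,5,6,7,9}; col 5 has {3,6}; box has {1,2,3,4,5,6,7} → only 8 remains.
row 2, column 2 = 8: row 2 has {1,3,4,5,6,7,9}; col 2 has {1,2,3,4,6,7,9}; box has {1,3,4,5,6,7,9} → only 8 remains.
row 2, column 3 = 2: row 2 has {1,3,4,5,6,7,8,9}; col 3 has {1,3,5,6,7,8,9}; box has {1,3,4,5,6,7,8,9} → only 2 remains.
row 3, column 6 = 7: row 3 has {1,3,4,5,6,8,9}; col 6 has {1,2,3,4,5,6,9}; box has {1,3,5,6,8} → only 7 remains.
row 4, column 2 = 5: row 4 has {2,3,9}; col 2 has {1,2,3,4,6,7,8,9}; box has {2,3,7,8,9} → only 5 remains.
row 4, column 3 = 4: row 4 has {2,3,5,9}; col 3 has {1,2,3,5,6,7,8,9}; box has {2,3,5,7,8,9} → only 4 remains.
row 4, column 4 = 6: row 4 has {2,3,4,5,9}; col 4 has {1,2,3,5,7,8}; box has {2,3,9} → only 6 remains.
row 5, column 5 = 5: row 5 has {1,2,3,4,6,7,8,9}; col 5 has {3,6,8}; box has {2,3,6,9} → only 5 remains.
row 6, column 4 = 4: row 6 has {2,3,5,9}; col 4 has {1,2,3,5,6,7,8}; box has {2,3,5,6,9} → only 4 remains.
row 6, column 6 = 8: row 6 has {2,3,4,5,9}; col 6 has {1,2,3,4,5,6,7,9}; box has {2,3,4,5,6,9} → only 8 remains.
row 6, column 8 = 7: row 6 has {2,3,4,5,8,9}; col 8 has {1,2,3,4,5,6,9}; box has {1,2,3,4,5,6,9} → only 7 remains.
row 8, column 5 = 9: row 8 has {1,2,3,4,5,6,7,8}; col 5 has {3,5,6,8}; box has {1,2,3,4,5,6,7,8} → only 9 remains.
row 1, column 4 = 9: row 1 has {1,2,3,5,6,7,8}; col 4 has {1,2,3,4,5,6,7,8}; box has {1,3,5,6,7,8} → only 9 remains.
row 1, column 5 = 4: row 1 has {1,2,3,5,6,7,8,9}; col 5 has {3,5,6,8,9}; box has {1,3,5,6,7,8,9} → only 4 remains.
row 3, column 5 = 2: row 3 has {1,3,4,5,6,7,8,9}; col 5 has {3,4,5,6,8,9}; box has {1,3,4,5,6,7,8,9} → only 2 remains.
row 4, column 1 = 1: row 4 has {2,3,4,5,6,9}; col 1 has {2,3,4,5,7,8,9}; box has {2,3,4,5,7,8,9} → only 1 remains.
row 4, column 5 = 7: row 4 has {1,2,3,4,5,6,9}; col 5 has {2,3,4,5,6,8,9}; box has {2,3,4,5,6,8,9} → only 7 remains.
row 4, column 8 = 8: row 4 has {1,2,3,4,5,6,7,9}; col 8 has {1,2,3,4,5,6,7,9}; box has {1,2,3,4,5,6,7,9} → only 8 remains.
row 6, column 1 = 6: row 6 has {2,3,4,5,7,8,9}; col 1 has {1,2,3,4,5,7,8,9}; box has {1,2,3,4,5,7,8,9} → only 6 remains.

6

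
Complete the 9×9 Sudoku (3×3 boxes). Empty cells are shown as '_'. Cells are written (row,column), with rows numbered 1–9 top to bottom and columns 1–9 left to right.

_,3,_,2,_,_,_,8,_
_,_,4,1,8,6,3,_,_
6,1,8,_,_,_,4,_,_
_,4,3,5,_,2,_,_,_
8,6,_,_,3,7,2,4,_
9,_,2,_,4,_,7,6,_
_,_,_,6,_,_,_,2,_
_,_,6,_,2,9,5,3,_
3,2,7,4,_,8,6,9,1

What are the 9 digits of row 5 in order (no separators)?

(4,8) = 1 (sole candidate).
(5,4) = 9: row 5 has {2,3,4,6,7,8}; col 4 has {1,2,4,5,6}; box has {2,3,4,5,7} → only 9 remains.
(5,9) = 5: row 5 has {2,3,4,6,7,8,9}; col 9 has {1}; box has {1,2,4,6,7} → only 5 remains.
(6,2) = 5 (sole candidate).
(6,4) = 8 (sole candidate).
(6,6) = 1 (sole candidate).
(6,9) = 3 (sole candidate).
(7,7) = 8 (sole candidate).
(8,2) = 8 (sole candidate).
(8,4) = 7 (sole candidate).
(8,9) = 4 (sole candidate).
(9,5) = 5 (sole candidate).
(3,4) = 3 (sole candidate).
(3,6) = 5 (sole candidate).
(3,8) = 7 (sole candidate).
(4,1) = 7 (sole candidate).
(4,5) = 6 (sole candidate).
(4,7) = 9 (sole candidate).
(4,9) = 8 (sole candidate).
(5,3) = 1: row 5 has {2,3,4,5,6,7,8,9}; col 3 has {2,3,4,6,7,8}; box has {2,3,4,5,6,7,8,9} → only 1 remains.

861937245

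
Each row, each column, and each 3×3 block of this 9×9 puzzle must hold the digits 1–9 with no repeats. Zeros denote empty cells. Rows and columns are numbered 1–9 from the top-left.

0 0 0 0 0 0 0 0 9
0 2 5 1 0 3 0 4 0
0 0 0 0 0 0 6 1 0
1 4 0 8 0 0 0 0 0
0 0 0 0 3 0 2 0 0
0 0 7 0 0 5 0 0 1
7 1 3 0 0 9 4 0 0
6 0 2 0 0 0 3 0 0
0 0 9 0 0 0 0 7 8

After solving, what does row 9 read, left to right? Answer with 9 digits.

459326178

R2C9 = 7 (sole candidate).
R4C3 = 6 (sole candidate).
R5C3 = 8 (sole candidate).
R8C9 = 5 (sole candidate).
R9C2 = 5: row 9 has {7,8,9}; col 2 has {1,2,4}; box has {1,2,3,6,7,9} → only 5 remains.
R9C7 = 1: row 9 has {5,7,8,9}; col 7 has {2,3,4,6}; box has {3,4,5,7,8} → only 1 remains.
R2C7 = 8 (sole candidate).
R3C3 = 4 (sole candidate).
R4C9 = 3 (sole candidate).
R5C2 = 9 (sole candidate).
R6C2 = 3 (sole candidate).
R6C7 = 9 (sole candidate).
R8C2 = 8 (sole candidate).
R8C8 = 9 (sole candidate).
R9C1 = 4: row 9 has {1,5,7,8,9}; col 1 has {1,6,7}; box has {1,2,3,5,6,7,8,9} → only 4 remains.
R1C3 = 1 (sole candidate).
R1C7 = 5 (sole candidate).
R2C1 = 9 (sole candidate).
R2C5 = 6 (sole candidate).
R3C2 = 7 (sole candidate).
R3C9 = 2 (sole candidate).
R4C7 = 7 (sole candidate).
R4C8 = 5 (sole candidate).
R5C1 = 5 (sole candidate).
R5C8 = 6 (sole candidate).
R5C9 = 4 (sole candidate).
R6C1 = 2 (sole candidate).
R6C5 = 4 (sole candidate).
R6C8 = 8 (sole candidate).
R7C8 = 2 (sole candidate).
R7C9 = 6 (sole candidate).
R9C5 = 2: row 9 has {1,4,5,7,8,9}; col 5 has {3,4,6}; box has {9} → only 2 remains.
R9C6 = 6: row 9 has {1,2,4,5,7,8,9}; col 6 has {3,5,9}; box has {2,9} → only 6 remains.
R1C2 = 6 (sole candidate).
R1C8 = 3 (sole candidate).
R3C6 = 8 (sole candidate).
R4C5 = 9 (sole candidate).
R4C6 = 2 (sole candidate).
R5C4 = 7 (sole candidate).
R5C6 = 1 (sole candidate).
R6C4 = 6 (sole candidate).
R7C4 = 5 (sole candidate).
R7C5 = 8 (sole candidate).
R8C4 = 4 (sole candidate).
R8C6 = 7 (sole candidate).
R9C4 = 3: row 9 has {1,2,4,5,6,7,8,9}; col 4 has {1,4,5,6,7,8}; box has {2,4,5,6,7,8,9} → only 3 remains.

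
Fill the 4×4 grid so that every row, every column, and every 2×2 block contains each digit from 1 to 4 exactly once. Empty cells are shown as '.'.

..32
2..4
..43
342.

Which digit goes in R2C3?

R1C2 = 1 (sole candidate).
R2C2 = 3 (sole candidate).
R2C3 = 1: row 2 has {2,3,4}; col 3 has {2,3,4}; box has {2,3,4} → only 1 remains.

1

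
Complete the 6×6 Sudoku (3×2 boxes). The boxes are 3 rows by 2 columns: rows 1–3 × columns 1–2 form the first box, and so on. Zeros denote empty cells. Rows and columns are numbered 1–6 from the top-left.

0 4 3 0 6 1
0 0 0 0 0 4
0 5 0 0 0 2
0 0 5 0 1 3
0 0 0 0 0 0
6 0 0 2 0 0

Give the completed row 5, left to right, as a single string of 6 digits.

514326

r1c1 = 2 (sole candidate).
r1c4 = 5 (sole candidate).
r3c5 = 3 (sole candidate).
r4c1 = 4 (sole candidate).
r4c2 = 2 (sole candidate).
r4c4 = 6 (sole candidate).
r6c6 = 5 (sole candidate).
r2c4 = 1 (sole candidate).
r2c5 = 5 (sole candidate).
r3c1 = 1 (sole candidate).
r3c4 = 4 (sole candidate).
r5c4 = 3: row 5 has {}; col 4 has {1,2,4,5,6}; box has {2,5,6} → only 3 remains.
r5c6 = 6: row 5 has {3}; col 6 has {1,2,3,4,5}; box has {1,3,5} → only 6 remains.
r6c5 = 4 (sole candidate).
r2c1 = 3 (sole candidate).
r2c2 = 6 (sole candidate).
r2c3 = 2 (sole candidate).
r3c3 = 6 (sole candidate).
r5c1 = 5: row 5 has {3,6}; col 1 has {1,2,3,4,6}; box has {2,4,6} → only 5 remains.
r5c2 = 1: row 5 has {3,5,6}; col 2 has {2,4,5,6}; box has {2,4,5,6} → only 1 remains.
r5c3 = 4: row 5 has {1,3,5,6}; col 3 has {2,3,5,6}; box has {2,3,5,6} → only 4 remains.
r5c5 = 2: row 5 has {1,3,4,5,6}; col 5 has {1,3,4,5,6}; box has {1,3,4,5,6} → only 2 remains.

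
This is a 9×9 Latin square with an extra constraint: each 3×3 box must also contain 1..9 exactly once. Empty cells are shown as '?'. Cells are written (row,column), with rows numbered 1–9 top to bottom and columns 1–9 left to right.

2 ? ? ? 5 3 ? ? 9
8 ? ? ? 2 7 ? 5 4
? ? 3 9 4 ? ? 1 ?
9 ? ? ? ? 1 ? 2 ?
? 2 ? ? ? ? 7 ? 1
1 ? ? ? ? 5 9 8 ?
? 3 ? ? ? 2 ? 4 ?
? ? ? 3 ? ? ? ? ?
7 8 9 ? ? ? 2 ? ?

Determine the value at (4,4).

(2,7) = 3 (hidden single in row 2).
(2,2) = 9 (hidden single in row 2).
(3,9) = 2 (hidden single in row 3).
(3,2) = 7 (hidden single in row 3).
(1,8) = 7 (hidden single in row 1).
(3,1) = 5 (hidden single in row 3).
(7,1) = 6 (sole candidate).
(8,1) = 4 (sole candidate).
(5,1) = 3 (sole candidate).
(5,8) = 6 (sole candidate).
(6,9) = 3 (sole candidate).
(8,8) = 9 (sole candidate).
(9,8) = 3 (sole candidate).
(4,9) = 5 (sole candidate).
(9,9) = 6 (sole candidate).
(4,7) = 4 (sole candidate).
(9,5) = 1 (sole candidate).
(9,6) = 4 (sole candidate).
(4,2) = 6 (sole candidate).
(6,2) = 4 (sole candidate).
(6,3) = 7 (sole candidate).
(6,5) = 6 (sole candidate).
(9,4) = 5 (sole candidate).
(1,2) = 1 (sole candidate).
(2,3) = 6 (sole candidate).
(2,4) = 1 (sole candidate).
(4,3) = 8 (sole candidate).
(4,4) = 7: row 4 has {1,2,4,5,6,8,9}; col 4 has {1,3,5,9}; box has {1,5,6} → only 7 remains.

7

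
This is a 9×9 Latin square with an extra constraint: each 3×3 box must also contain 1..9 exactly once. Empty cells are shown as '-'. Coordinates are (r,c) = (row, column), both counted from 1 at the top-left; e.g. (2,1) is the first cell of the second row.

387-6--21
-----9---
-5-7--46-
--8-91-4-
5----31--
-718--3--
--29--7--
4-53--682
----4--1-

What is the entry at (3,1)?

1

(3,3) = 9: row 3 has {4,5,6,7}; col 3 has {1,2,5,7,8}; box has {3,5,7,8} → only 9 remains.
(8,6) = 7: row 8 has {2,3,4,5,6,8}; col 6 has {1,3,9}; box has {3,4,9} → only 7 remains.
(8,5) = 1: row 8 has {2,3,4,5,6,7,8}; col 5 has {4,6,9}; box has {3,4,7,9} → only 1 remains.
(8,2) = 9: row 8 has {1,2,3,4,5,6,7,8}; col 2 has {5,7,8}; box has {2,4,5} → only 9 remains.
(1,7) = 9: in row 1, 9 can only go here (every other open cell in that row sees a 9).
(9,7) = 5: row 9 has {1,4}; col 7 has {1,3,4,6,7,9}; box has {1,2,6,7,8} → only 5 remains.
(2,7) = 8: row 2 has {9}; col 7 has {1,3,4,5,6,7,9}; box has {1,2,4,6,9} → only 8 remains.
(3,9) = 3: row 3 has {4,5,6,7,9}; col 9 has {1,2}; box has {1,2,4,6,8,9} → only 3 remains.
(4,7) = 2: row 4 has {1,4,8,9}; col 7 has {1,3,4,5,6,7,8,9}; box has {1,3,4} → only 2 remains.
(7,8) = 3: row 7 has {2,7,9}; col 8 has {1,2,4,6,8}; box has {1,2,5,6,7,8} → only 3 remains.
(7,9) = 4: row 7 has {2,3,7,9}; col 9 has {1,2,3}; box has {1,2,3,5,6,7,8} → only 4 remains.
(9,9) = 9: row 9 has {1,4,5}; col 9 has {1,2,3,4}; box has {1,2,3,4,5,6,7,8} → only 9 remains.
(4,1) = 6: row 4 has {1,2,4,8,9}; col 1 has {3,4,5}; box has {1,5,7,8} → only 6 remains.
(4,2) = 3: row 4 has {1,2,4,6,8,9}; col 2 has {5,7,8,9}; box has {1,5,6,7,8} → only 3 remains.
(4,4) = 5: row 4 has {1,2,3,4,6,8,9}; col 4 has {3,7,8,9}; box has {1,3,8,9} → only 5 remains.
(4,9) = 7: row 4 has {1,2,3,4,5,6,8,9}; col 9 has {1,2,3,4,9}; box has {1,2,3,4} → only 7 remains.
(5,3) = 4: row 5 has {1,3,5}; col 3 has {1,2,5,7,8,9}; box has {1,3,5,6,7,8} → only 4 remains.
(5,8) = 9: row 5 has {1,3,4,5}; col 8 has {1,2,3,4,6,8}; box has {1,2,3,4,7} → only 9 remains.
(6,5) = 2: row 6 has {1,3,7,8}; col 5 has {1,4,6,9}; box has {1,3,5,8,9} → only 2 remains.
(6,8) = 5: row 6 has {1,2,3,7,8}; col 8 has {1,2,3,4,6,8,9}; box has {1,2,3,4,7,9} → only 5 remains.
(6,9) = 6: row 6 has {1,2,3,5,7,8}; col 9 has {1,2,3,4,7,9}; box has {1,2,3,4,5,7,9} → only 6 remains.
(9,2) = 6: row 9 has {1,4,5,9}; col 2 has {3,5,7,8,9}; box has {2,4,5,9} → only 6 remains.
(9,3) = 3: row 9 has {1,4,5,6,9}; col 3 has {1,2,4,5,7,8,9}; box has {2,4,5,6,9} → only 3 remains.
(9,4) = 2: row 9 has {1,3,4,5,6,9}; col 4 has {3,5,7,8,9}; box has {1,3,4,7,9} → only 2 remains.
(9,6) = 8: row 9 has {1,2,3,4,5,6,9}; col 6 has {1,3,7,9}; box has {1,2,3,4,7,9} → only 8 remains.
(1,4) = 4: row 1 has {1,2,3,6,7,8,9}; col 4 has {2,3,5,7,8,9}; box has {6,7,9} → only 4 remains.
(1,6) = 5: row 1 has {1,2,3,4,6,7,8,9}; col 6 has {1,3,7,8,9}; box has {4,6,7,9} → only 5 remains.
(2,3) = 6: row 2 has {8,9}; col 3 has {1,2,3,4,5,7,8,9}; box has {3,5,7,8,9} → only 6 remains.
(2,4) = 1: row 2 has {6,8,9}; col 4 has {2,3,4,5,7,8,9}; box has {4,5,6,7,9} → only 1 remains.
(2,5) = 3: row 2 has {1,6,8,9}; col 5 has {1,2,4,6,9}; box has {1,4,5,6,7,9} → only 3 remains.
(2,8) = 7: row 2 has {1,3,6,8,9}; col 8 has {1,2,3,4,5,6,8,9}; box has {1,2,3,4,6,8,9} → only 7 remains.
(2,9) = 5: row 2 has {1,3,6,7,8,9}; col 9 has {1,2,3,4,6,7,9}; box has {1,2,3,4,6,7,8,9} → only 5 remains.
(3,5) = 8: row 3 has {3,4,5,6,7,9}; col 5 has {1,2,3,4,6,9}; box has {1,3,4,5,6,7,9} → only 8 remains.
(3,6) = 2: row 3 has {3,4,5,6,7,8,9}; col 6 has {1,3,5,7,8,9}; box has {1,3,4,5,6,7,8,9} → only 2 remains.
(5,2) = 2: row 5 has {1,3,4,5,9}; col 2 has {3,5,6,7,8,9}; box has {1,3,4,5,6,7,8} → only 2 remains.
(5,4) = 6: row 5 has {1,2,3,4,5,9}; col 4 has {1,2,3,4,5,7,8,9}; box has {1,2,3,5,8,9} → only 6 remains.
(5,5) = 7: row 5 has {1,2,3,4,5,6,9}; col 5 has {1,2,3,4,6,8,9}; box has {1,2,3,5,6,8,9} → only 7 remains.
(5,9) = 8: row 5 has {1,2,3,4,5,6,7,9}; col 9 has {1,2,3,4,5,6,7,9}; box has {1,2,3,4,5,6,7,9} → only 8 remains.
(6,1) = 9: row 6 has {1,2,3,5,6,7,8}; col 1 has {3,4,5,6}; box has {1,2,3,4,5,6,7,8} → only 9 remains.
(6,6) = 4: row 6 has {1,2,3,5,6,7,8,9}; col 6 has {1,2,3,5,7,8,9}; box has {1,2,3,5,6,7,8,9} → only 4 remains.
(7,2) = 1: row 7 has {2,3,4,7,9}; col 2 has {2,3,5,6,7,8,9}; box has {2,3,4,5,6,9} → only 1 remains.
(7,5) = 5: row 7 has {1,2,3,4,7,9}; col 5 has {1,2,3,4,6,7,8,9}; box has {1,2,3,4,7,8,9} → only 5 remains.
(7,6) = 6: row 7 has {1,2,3,4,5,7,9}; col 6 has {1,2,3,4,5,7,8,9}; box has {1,2,3,4,5,7,8,9} → only 6 remains.
(9,1) = 7: row 9 has {1,2,3,4,5,6,8,9}; col 1 has {3,4,5,6,9}; box has {1,2,3,4,5,6,9} → only 7 remains.
(2,1) = 2: row 2 has {1,3,5,6,7,8,9}; col 1 has {3,4,5,6,7,9}; box has {3,5,6,7,8,9} → only 2 remains.
(2,2) = 4: row 2 has {1,2,3,5,6,7,8,9}; col 2 has {1,2,3,5,6,7,8,9}; box has {2,3,5,6,7,8,9} → only 4 remains.
(3,1) = 1: row 3 has {2,3,4,5,6,7,8,9}; col 1 has {2,3,4,5,6,7,9}; box has {2,3,4,5,6,7,8,9} → only 1 remains.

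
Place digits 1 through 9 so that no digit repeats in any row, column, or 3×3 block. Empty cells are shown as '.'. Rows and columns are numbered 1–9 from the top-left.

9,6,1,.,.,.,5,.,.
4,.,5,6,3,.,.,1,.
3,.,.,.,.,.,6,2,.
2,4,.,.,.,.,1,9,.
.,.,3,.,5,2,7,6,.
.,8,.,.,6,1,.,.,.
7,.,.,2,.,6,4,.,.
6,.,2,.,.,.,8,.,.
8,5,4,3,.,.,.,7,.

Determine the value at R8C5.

R2C7 = 9 (sole candidate).
R3C2 = 7 (sole candidate).
R3C3 = 8 (sole candidate).
R3C9 = 4 (sole candidate).
R5C1 = 1 (sole candidate).
R5C2 = 9 (sole candidate).
R5C9 = 8 (sole candidate).
R6C1 = 5 (sole candidate).
R6C3 = 7 (sole candidate).
R7C3 = 9 (sole candidate).
R9C6 = 9 (sole candidate).
R9C7 = 2 (sole candidate).
R2C2 = 2 (sole candidate).
R2C9 = 7 (sole candidate).
R3C6 = 5 (sole candidate).
R4C3 = 6 (sole candidate).
R5C4 = 4 (sole candidate).
R6C4 = 9 (sole candidate).
R6C7 = 3 (sole candidate).
R6C8 = 4 (sole candidate).
R6C9 = 2 (sole candidate).
R9C5 = 1 (sole candidate).
R9C9 = 6 (sole candidate).
R1C9 = 3 (sole candidate).
R2C6 = 8 (sole candidate).
R3C4 = 1 (sole candidate).
R3C5 = 9 (sole candidate).
R4C9 = 5 (sole candidate).
R7C5 = 8 (sole candidate).
R7C9 = 1 (sole candidate).
R8C9 = 9 (sole candidate).
R1C4 = 7 (sole candidate).
R1C6 = 4 (sole candidate).
R1C8 = 8 (sole candidate).
R4C4 = 8 (sole candidate).
R4C5 = 7 (sole candidate).
R4C6 = 3 (sole candidate).
R7C2 = 3 (sole candidate).
R7C8 = 5 (sole candidate).
R8C2 = 1 (sole candidate).
R8C4 = 5 (sole candidate).
R8C5 = 4: row 8 has {1,2,5,6,8,9}; col 5 has {1,3,5,6,7,8,9}; box has {1,2,3,5,6,8,9} → only 4 remains.

4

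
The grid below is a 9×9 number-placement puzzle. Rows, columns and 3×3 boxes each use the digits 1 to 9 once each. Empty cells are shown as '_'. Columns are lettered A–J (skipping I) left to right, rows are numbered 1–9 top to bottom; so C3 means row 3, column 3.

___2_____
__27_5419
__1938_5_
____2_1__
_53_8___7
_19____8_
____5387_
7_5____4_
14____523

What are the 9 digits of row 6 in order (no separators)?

E2 = 6: row 2 has {1,2,4,5,7,9}; col 5 has {2,3,5,8}; box has {2,3,5,7,8,9} → only 6 remains.
C7 = 6: row 7 has {3,5,7,8}; col 3 has {1,2,3,5,9}; box has {1,4,5,7} → only 6 remains.
J7 = 1: row 7 has {3,5,6,7,8}; col 9 has {3,7,9}; box has {2,3,4,5,7,8} → only 1 remains.
J8 = 6: row 8 has {4,5,7}; col 9 has {1,3,7,9}; box has {1,2,3,4,5,7,8} → only 6 remains.
C9 = 8: row 9 has {1,2,3,4,5}; col 3 has {1,2,3,5,6,9}; box has {1,4,5,6,7} → only 8 remains.
D9 = 6: row 9 has {1,2,3,4,5,8}; col 4 has {2,7,9}; box has {3,5} → only 6 remains.
J1 = 8: row 1 has {2}; col 9 has {1,3,6,7,9}; box has {1,4,5,9} → only 8 remains.
J3 = 2: row 3 has {1,3,5,8,9}; col 9 has {1,3,6,7,8,9}; box has {1,4,5,8,9} → only 2 remains.
D7 = 4: row 7 has {1,3,5,6,7,8}; col 4 has {2,6,7,9}; box has {3,5,6} → only 4 remains.
G8 = 9: row 8 has {4,5,6,7}; col 7 has {1,4,5,8}; box has {1,2,3,4,5,6,7,8} → only 9 remains.
D5 = 1: row 5 has {3,5,7,8}; col 4 has {2,4,6,7,9}; box has {2,8} → only 1 remains.
D8 = 8: row 8 has {4,5,6,7,9}; col 4 has {1,2,4,6,7,9}; box has {3,4,5,6} → only 8 remains.
E8 = 1: row 8 has {4,5,6,7,8,9}; col 5 has {2,3,5,6,8}; box has {3,4,5,6,8} → only 1 remains.
F8 = 2: row 8 has {1,4,5,6,7,8,9}; col 6 has {3,5,8}; box has {1,3,4,5,6,8} → only 2 remains.
E1 = 4: row 1 has {2,8}; col 5 has {1,2,3,5,6,8}; box has {2,3,5,6,7,8,9} → only 4 remains.
F1 = 1: row 1 has {2,4,8}; col 6 has {2,3,5,8}; box has {2,3,4,5,6,7,8,9} → only 1 remains.
E6 = 7: row 6 has {1,8,9}; col 5 has {1,2,3,4,5,6,8}; box has {1,2,8} → only 7 remains.
B8 = 3: row 8 has {1,2,4,5,6,7,8,9}; col 2 has {1,4,5}; box has {1,4,5,6,7,8} → only 3 remains.
E9 = 9: row 9 has {1,2,3,4,5,6,8}; col 5 has {1,2,3,4,5,6,7,8}; box has {1,2,3,4,5,6,8} → only 9 remains.
F9 = 7: row 9 has {1,2,3,4,5,6,8,9}; col 6 has {1,2,3,5,8}; box has {1,2,3,4,5,6,8,9} → only 7 remains.
C1 = 7: row 1 has {1,2,4,8}; col 3 has {1,2,3,5,6,8,9}; box has {1,2} → only 7 remains.
B2 = 8: row 2 has {1,2,4,5,6,7,9}; col 2 has {1,3,4,5}; box has {1,2,7} → only 8 remains.
B3 = 6: row 3 has {1,2,3,5,8,9}; col 2 has {1,3,4,5,8}; box has {1,2,7,8} → only 6 remains.
G3 = 7: row 3 has {1,2,3,5,6,8,9}; col 7 has {1,4,5,8,9}; box has {1,2,4,5,8,9} → only 7 remains.
B4 = 7: row 4 has {1,2}; col 2 has {1,3,4,5,6,8}; box has {1,3,5,9} → only 7 remains.
C4 = 4: row 4 has {1,2,7}; col 3 has {1,2,3,5,6,7,8,9}; box has {1,3,5,7,9} → only 4 remains.
J4 = 5: row 4 has {1,2,4,7}; col 9 has {1,2,3,6,7,8,9}; box has {1,7,8} → only 5 remains.
J6 = 4: row 6 has {1,7,8,9}; col 9 has {1,2,3,5,6,7,8,9}; box has {1,5,7,8} → only 4 remains.
B1 = 9: row 1 has {1,2,4,7,8}; col 2 has {1,3,4,5,6,7,8}; box has {1,2,6,7,8} → only 9 remains.
A2 = 3: row 2 has {1,2,4,5,6,7,8,9}; col 1 has {1,7}; box has {1,2,6,7,8,9} → only 3 remains.
A3 = 4: row 3 has {1,2,3,5,6,7,8,9}; col 1 has {1,3,7}; box has {1,2,3,6,7,8,9} → only 4 remains.
D4 = 3: row 4 has {1,2,4,5,7}; col 4 has {1,2,4,6,7,8,9}; box has {1,2,7,8} → only 3 remains.
D6 = 5: row 6 has {1,4,7,8,9}; col 4 has {1,2,3,4,6,7,8,9}; box has {1,2,3,7,8} → only 5 remains.
F6 = 6: row 6 has {1,4,5,7,8,9}; col 6 has {1,2,3,5,7,8}; box has {1,2,3,5,7,8} → only 6 remains.
B7 = 2: row 7 has {1,3,4,5,6,7,8}; col 2 has {1,3,4,5,6,7,8,9}; box has {1,3,4,5,6,7,8} → only 2 remains.
A1 = 5: row 1 has {1,2,4,7,8,9}; col 1 has {1,3,4,7}; box has {1,2,3,4,6,7,8,9} → only 5 remains.
F4 = 9: row 4 has {1,2,3,4,5,7}; col 6 has {1,2,3,5,6,7,8}; box has {1,2,3,5,6,7,8} → only 9 remains.
H4 = 6: row 4 has {1,2,3,4,5,7,9}; col 8 has {1,2,4,5,7,8}; box has {1,4,5,7,8} → only 6 remains.
F5 = 4: row 5 has {1,3,5,7,8}; col 6 has {1,2,3,5,6,7,8,9}; box has {1,2,3,5,6,7,8,9} → only 4 remains.
G5 = 2: row 5 has {1,3,4,5,7,8}; col 7 has {1,4,5,7,8,9}; box has {1,4,5,6,7,8} → only 2 remains.
H5 = 9: row 5 has {1,2,3,4,5,7,8}; col 8 has {1,2,4,5,6,7,8}; box has {1,2,4,5,6,7,8} → only 9 remains.
A6 = 2: row 6 has {1,4,5,6,7,8,9}; col 1 has {1,3,4,5,7}; box has {1,3,4,5,7,9} → only 2 remains.
G6 = 3: row 6 has {1,2,4,5,6,7,8,9}; col 7 has {1,2,4,5,7,8,9}; box has {1,2,4,5,6,7,8,9} → only 3 remains.

219576384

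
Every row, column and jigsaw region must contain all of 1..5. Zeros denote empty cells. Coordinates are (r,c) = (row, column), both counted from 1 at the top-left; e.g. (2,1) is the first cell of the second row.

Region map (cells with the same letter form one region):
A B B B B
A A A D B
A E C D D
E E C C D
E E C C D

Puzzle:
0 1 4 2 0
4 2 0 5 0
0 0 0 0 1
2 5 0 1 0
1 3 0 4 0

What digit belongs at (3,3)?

(2,5) = 3 (sole candidate).
(3,2) = 4 (sole candidate).
(3,4) = 3 (sole candidate).
(4,3) = 3 (sole candidate).
(4,5) = 4 (sole candidate).
(5,5) = 2 (sole candidate).
(1,5) = 5 (sole candidate).
(2,3) = 1 (sole candidate).
(3,1) = 5 (sole candidate).
(3,3) = 2: row 3 has {1,3,4,5}; col 3 has {1,3,4}; region has {1,3,4} → only 2 remains.

2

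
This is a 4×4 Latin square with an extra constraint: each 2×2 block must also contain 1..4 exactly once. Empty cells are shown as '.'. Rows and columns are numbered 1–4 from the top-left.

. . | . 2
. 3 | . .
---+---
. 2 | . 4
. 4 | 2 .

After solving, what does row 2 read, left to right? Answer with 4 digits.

row 1, column 2 = 1: row 1 has {2}; col 2 has {2,3,4}; box has {3} → only 1 remains.
row 2, column 4 = 1: row 2 has {3}; col 4 has {2,4}; box has {2} → only 1 remains.
row 4, column 4 = 3: row 4 has {2,4}; col 4 has {1,2,4}; box has {2,4} → only 3 remains.
row 1, column 1 = 4: row 1 has {1,2}; col 1 has {}; box has {1,3} → only 4 remains.
row 1, column 3 = 3: row 1 has {1,2,4}; col 3 has {2}; box has {1,2} → only 3 remains.
row 2, column 1 = 2: row 2 has {1,3}; col 1 has {4}; box has {1,3,4} → only 2 remains.
row 2, column 3 = 4: row 2 has {1,2,3}; col 3 has {2,3}; box has {1,2,3} → only 4 remains.

2341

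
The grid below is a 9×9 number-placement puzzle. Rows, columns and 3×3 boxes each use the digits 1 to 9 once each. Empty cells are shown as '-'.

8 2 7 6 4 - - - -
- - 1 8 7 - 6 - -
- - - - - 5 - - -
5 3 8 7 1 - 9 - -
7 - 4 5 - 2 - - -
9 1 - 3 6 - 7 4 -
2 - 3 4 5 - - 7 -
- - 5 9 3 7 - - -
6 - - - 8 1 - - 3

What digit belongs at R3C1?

R4C6 = 4 (sole candidate).
R5C2 = 6 (sole candidate).
R5C5 = 9 (sole candidate).
R6C3 = 2 (sole candidate).
R6C6 = 8 (sole candidate).
R6C9 = 5 (sole candidate).
R7C6 = 6 (sole candidate).
R9C3 = 9 (sole candidate).
R9C4 = 2 (sole candidate).
R9C8 = 5 (sole candidate).
R3C3 = 6 (sole candidate).
R3C4 = 1 (sole candidate).
R3C5 = 2 (sole candidate).
R7C2 = 8 (sole candidate).
R7C7 = 1 (sole candidate).
R7C9 = 9 (sole candidate).
R8C2 = 4 (sole candidate).
R9C2 = 7 (sole candidate).
R9C7 = 4 (sole candidate).
R1C9 = 1 (sole candidate).
R3C2 = 9 (sole candidate).
R5C9 = 8 (sole candidate).
R8C1 = 1 (sole candidate).
R2C2 = 5 (sole candidate).
R5C7 = 3 (sole candidate).
R5C8 = 1 (sole candidate).
R1C7 = 5 (sole candidate).
R3C7 = 8 (sole candidate).
R3C8 = 3 (sole candidate).
R8C7 = 2 (sole candidate).
R8C9 = 6 (sole candidate).
R1C8 = 9 (sole candidate).
R2C8 = 2 (sole candidate).
R2C9 = 4 (sole candidate).
R3C1 = 4: row 3 has {1,2,3,5,6,8,9}; col 1 has {1,2,5,6,7,8,9}; box has {1,2,5,6,7,8,9} → only 4 remains.

4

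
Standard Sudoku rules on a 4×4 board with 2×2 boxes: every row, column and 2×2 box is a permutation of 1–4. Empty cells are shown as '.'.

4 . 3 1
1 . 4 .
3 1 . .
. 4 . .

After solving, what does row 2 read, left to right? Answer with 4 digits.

row 1, column 2 = 2: row 1 has {1,3,4}; col 2 has {1,4}; box has {1,4} → only 2 remains.
row 2, column 2 = 3: row 2 has {1,4}; col 2 has {1,2,4}; box has {1,2,4} → only 3 remains.
row 2, column 4 = 2: row 2 has {1,3,4}; col 4 has {1}; box has {1,3,4} → only 2 remains.

1342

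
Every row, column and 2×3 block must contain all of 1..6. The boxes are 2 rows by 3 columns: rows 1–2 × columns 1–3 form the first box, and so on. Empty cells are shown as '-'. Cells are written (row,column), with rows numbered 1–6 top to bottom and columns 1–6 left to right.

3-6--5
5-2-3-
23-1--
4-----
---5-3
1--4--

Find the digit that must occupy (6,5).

(1,4) = 2 (sole candidate).
(2,4) = 6 (sole candidate).
(3,3) = 5 (sole candidate).
(4,3) = 1 (sole candidate).
(4,4) = 3 (sole candidate).
(5,1) = 6 (sole candidate).
(5,3) = 4 (sole candidate).
(6,3) = 3 (sole candidate).
(4,2) = 6 (sole candidate).
(4,6) = 2 (sole candidate).
(5,2) = 2 (sole candidate).
(5,5) = 1 (sole candidate).
(6,2) = 5 (sole candidate).
(6,6) = 6 (sole candidate).
(1,5) = 4 (sole candidate).
(2,6) = 1 (sole candidate).
(3,5) = 6 (sole candidate).
(3,6) = 4 (sole candidate).
(4,5) = 5 (sole candidate).
(6,5) = 2: row 6 has {1,3,4,5,6}; col 5 has {1,3,4,5,6}; box has {1,3,4,5,6} → only 2 remains.

2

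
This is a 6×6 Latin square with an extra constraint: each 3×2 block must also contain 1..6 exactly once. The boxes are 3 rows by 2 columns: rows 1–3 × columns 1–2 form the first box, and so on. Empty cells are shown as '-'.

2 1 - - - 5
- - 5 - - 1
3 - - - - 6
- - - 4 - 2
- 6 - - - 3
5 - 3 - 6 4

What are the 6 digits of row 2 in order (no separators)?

row 2, column 2 = 4: row 2 has {1,5}; col 2 has {1,6}; box has {1,2,3} → only 4 remains.
row 3, column 2 = 5: row 3 has {3,6}; col 2 has {1,4,6}; box has {1,2,3,4} → only 5 remains.
row 4, column 1 = 1: row 4 has {2,4}; col 1 has {2,3,5}; box has {5,6} → only 1 remains.
row 4, column 2 = 3: row 4 has {1,2,4}; col 2 has {1,4,5,6}; box has {1,5,6} → only 3 remains.
row 4, column 3 = 6: row 4 has {1,2,3,4}; col 3 has {3,5}; box has {3,4} → only 6 remains.
row 4, column 5 = 5: row 4 has {1,2,3,4,6}; col 5 has {6}; box has {2,3,4,6} → only 5 remains.
row 5, column 1 = 4: row 5 has {3,6}; col 1 has {1,2,3,5}; box has {1,3,5,6} → only 4 remains.
row 5, column 5 = 1: row 5 has {3,4,6}; col 5 has {5,6}; box has {2,3,4,5,6} → only 1 remains.
row 6, column 2 = 2: row 6 has {3,4,5,6}; col 2 has {1,3,4,5,6}; box has {1,3,4,5,6} → only 2 remains.
row 6, column 4 = 1: row 6 has {2,3,4,5,6}; col 4 has {4}; box has {3,4,6} → only 1 remains.
row 1, column 3 = 4: row 1 has {1,2,5}; col 3 has {3,5,6}; box has {5} → only 4 remains.
row 1, column 5 = 3: row 1 has {1,2,4,5}; col 5 has {1,5,6}; box has {1,5,6} → only 3 remains.
row 2, column 1 = 6: row 2 has {1,4,5}; col 1 has {1,2,3,4,5}; box has {1,2,3,4,5} → only 6 remains.
row 2, column 5 = 2: row 2 has {1,4,5,6}; col 5 has {1,3,5,6}; box has {1,3,5,6} → only 2 remains.
row 3, column 4 = 2: row 3 has {3,5,6}; col 4 has {1,4}; box has {4,5} → only 2 remains.
row 3, column 5 = 4: row 3 has {2,3,5,6}; col 5 has {1,2,3,5,6}; box has {1,2,3,5,6} → only 4 remains.
row 5, column 3 = 2: row 5 has {1,3,4,6}; col 3 has {3,4,5,6}; box has {1,3,4,6} → only 2 remains.
row 5, column 4 = 5: row 5 has {1,2,3,4,6}; col 4 has {1,2,4}; box has {1,2,3,4,6} → only 5 remains.
row 1, column 4 = 6: row 1 has {1,2,3,4,5}; col 4 has {1,2,4,5}; box has {2,4,5} → only 6 remains.
row 2, column 4 = 3: row 2 has {1,2,4,5,6}; col 4 has {1,2,4,5,6}; box has {2,4,5,6} → only 3 remains.

645321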